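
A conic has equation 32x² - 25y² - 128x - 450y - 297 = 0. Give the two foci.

(2, -9 - √114) and (2, -9 + √114)

Rearranging, 32(x² - 4x) -25(y² + 18y) = 297.
32(x - 2)² -25(y + 9)² = 297 + 128 - 2025 = -1600
Dividing both sides by -1600: (y + 9)²/64 - (x - 2)²/50 = 1
Hyperbola, center (2, -9), transverse axis vertical; a² = 64, b² = 50.
c² = a² + b² = 64 + 50 = 114, so c = √114.
Foci lie on the vertical axis through the center: (h, k ± c).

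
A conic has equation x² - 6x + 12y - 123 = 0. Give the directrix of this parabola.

y = 14

Only x is squared. Complete the square in x: (x - 3)² = -12(y - 11).
Vertex (3, 11); 4p = -12 so p = -3. Opens down.
Directrix is the horizontal line y = k − p = 11 − (-3) = 14.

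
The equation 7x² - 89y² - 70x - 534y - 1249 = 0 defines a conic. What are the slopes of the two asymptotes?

√623/89 and -√623/89

Rearranging, 7(x² - 10x) -89(y² + 6y) = 1249.
7(x - 5)² -89(y + 3)² = 1249 + 175 - 801 = 623
Divide through by 623 to get (x - 5)²/89 - (y + 3)²/7 = 1.
Hyperbola, center (5, -3), transverse axis horizontal; a² = 89, b² = 7.
For a horizontal hyperbola the asymptotes have slope ±b/a.
Here that is ±√7/√89 = ±√623/89.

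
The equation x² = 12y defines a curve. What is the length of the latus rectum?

12

Vertex (0, 0); 4p = 12 so p = 3. Opens up.
Latus rectum length = |4p| = 12.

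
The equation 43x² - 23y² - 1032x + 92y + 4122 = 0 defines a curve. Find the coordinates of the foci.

(12 - 2√33, 2) and (12 + 2√33, 2)

Rearranging, 43(x² - 24x) -23(y² - 4y) = -4122.
Complete the square in x and y: 43(x - 12)² -23(y - 2)² = -4122 + 6192 - 92 = 1978
Divide through by 1978 to get (x - 12)²/46 - (y - 2)²/86 = 1.
Hyperbola, center (12, 2), transverse axis horizontal; a² = 46, b² = 86.
c² = a² + b² = 46 + 86 = 132, so c = 2√33.
Foci lie on the horizontal axis through the center: (h ± c, k).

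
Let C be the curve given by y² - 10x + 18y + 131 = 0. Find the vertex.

(5, -9)

Only y is squared. Complete the square in y: (y + 9)² = 10(x - 5).
Vertex (5, -9); 4p = 10 so p = 5/2. Opens right.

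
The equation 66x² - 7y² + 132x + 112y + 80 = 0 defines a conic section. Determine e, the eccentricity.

e = √4818/66

Rearranging, 66(x² + 2x) -7(y² - 16y) = -80.
Complete the square: 66(x + 1)² -7(y - 8)² = -80 + 66 - 448 = -462
Divide by -462: (y - 8)²/66 - (x + 1)²/7 = 1
Hyperbola, center (-1, 8), transverse axis vertical; a² = 66, b² = 7.
c² = a² + b² = 73, so c = √73.
e = c/a = √73/√66 = √4818/66.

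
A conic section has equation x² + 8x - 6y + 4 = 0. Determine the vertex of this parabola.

Only x is squared. Complete the square in x: (x + 4)² = 6(y + 2).
Vertex (-4, -2); 4p = 6 so p = 3/2. Opens up.

(-4, -2)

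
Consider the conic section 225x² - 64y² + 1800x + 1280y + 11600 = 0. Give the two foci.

Rearranging, 225(x² + 8x) -64(y² - 20y) = -11600.
225(x + 4)² -64(y - 10)² = -11600 + 3600 - 6400 = -14400
Divide by -14400: (y - 10)²/225 - (x + 4)²/64 = 1
Hyperbola, center (-4, 10), transverse axis vertical; a² = 225, b² = 64.
c² = a² + b² = 225 + 64 = 289, so c = 17.
Foci lie on the vertical axis through the center: (h, k ± c).

(-4, -7) and (-4, 27)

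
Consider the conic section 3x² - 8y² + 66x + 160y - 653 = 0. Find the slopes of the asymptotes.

√6/4 and -√6/4

3(x² + 22x) -8(y² - 20y) = 653
Complete the square: 3(x + 11)² -8(y - 10)² = 653 + 363 - 800 = 216
Divide through by 216 to get (x + 11)²/72 - (y - 10)²/27 = 1.
Hyperbola, center (-11, 10), transverse axis horizontal; a² = 72, b² = 27.
For a horizontal hyperbola the asymptotes have slope ±b/a.
Here that is ±3√3/6√2 = ±√6/4.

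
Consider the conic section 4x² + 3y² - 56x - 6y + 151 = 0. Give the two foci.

Collect terms: 4(x² - 14x) + 3(y² - 2y) = -151
4(x - 7)² + 3(y - 1)² = -151 + 196 + 3 = 48
Divide by 48: (x - 7)²/12 + (y - 1)²/16 = 1
Ellipse, center (7, 1), major axis vertical; a² = 16, b² = 12.
c² = a² - b² = 16 - 12 = 4, so c = 2.
Foci lie on the vertical axis through the center: (h, k ± c).

(7, -1) and (7, 3)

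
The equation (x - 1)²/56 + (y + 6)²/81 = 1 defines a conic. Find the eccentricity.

e = 5/9

Center (1, -6). The larger denominator 81 sits under the y-term, so the major axis is vertical; a² = 81, b² = 56.
c² = a² - b² = 25, so c = 5.
e = c/a = 5/9.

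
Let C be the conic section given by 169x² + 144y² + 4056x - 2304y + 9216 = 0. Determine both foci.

Group: 169(x² + 24x) + 144(y² - 16y) = -9216
Complete the square in x and y: 169(x + 12)² + 144(y - 8)² = -9216 + 24336 + 9216 = 24336
Divide by 24336: (x + 12)²/144 + (y - 8)²/169 = 1
Ellipse, center (-12, 8), major axis vertical; a² = 169, b² = 144.
c² = a² - b² = 169 - 144 = 25, so c = 5.
Foci lie on the vertical axis through the center: (h, k ± c).

(-12, 3) and (-12, 13)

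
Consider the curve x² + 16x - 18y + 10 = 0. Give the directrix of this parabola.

Only x is squared. Complete the square in x: (x + 8)² = 18(y + 3).
Vertex (-8, -3); 4p = 18 so p = 9/2. Opens up.
Directrix is the horizontal line y = k − p = -3 − (9/2) = -15/2.

y = -15/2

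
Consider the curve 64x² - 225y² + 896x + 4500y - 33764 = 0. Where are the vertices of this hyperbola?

(-22, 10) and (8, 10)

Group: 64(x² + 14x) -225(y² - 20y) = 33764
64(x + 7)² -225(y - 10)² = 33764 + 3136 - 22500 = 14400
Divide by 14400: (x + 7)²/225 - (y - 10)²/64 = 1
Hyperbola, center (-7, 10), transverse axis horizontal; a² = 225, b² = 64.
a = 15. Vertices at (h ± a, k).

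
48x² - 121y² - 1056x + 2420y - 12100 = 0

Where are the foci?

(-2, 10) and (24, 10)

Group the x- and y-terms: 48(x² - 22x) -121(y² - 20y) = 12100
Complete the square: 48(x - 11)² -121(y - 10)² = 12100 + 5808 - 12100 = 5808
Dividing both sides by 5808: (x - 11)²/121 - (y - 10)²/48 = 1
Hyperbola, center (11, 10), transverse axis horizontal; a² = 121, b² = 48.
c² = a² + b² = 121 + 48 = 169, so c = 13.
Foci lie on the horizontal axis through the center: (h ± c, k).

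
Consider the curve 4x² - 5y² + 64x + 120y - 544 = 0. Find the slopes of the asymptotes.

Rearranging, 4(x² + 16x) -5(y² - 24y) = 544.
Completing the square gives 4(x + 8)² -5(y - 12)² = 544 + 256 - 720 = 80.
Divide through by 80 to get (x + 8)²/20 - (y - 12)²/16 = 1.
Hyperbola, center (-8, 12), transverse axis horizontal; a² = 20, b² = 16.
For a horizontal hyperbola the asymptotes have slope ±b/a.
Here that is ±4/2√5 = ±2√5/5.

2√5/5 and -2√5/5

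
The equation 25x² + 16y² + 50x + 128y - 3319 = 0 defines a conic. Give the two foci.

Collect terms: 25(x² + 2x) + 16(y² + 8y) = 3319
25(x + 1)² + 16(y + 4)² = 3319 + 25 + 256 = 3600
Divide by 3600: (x + 1)²/144 + (y + 4)²/225 = 1
Ellipse, center (-1, -4), major axis vertical; a² = 225, b² = 144.
c² = a² - b² = 225 - 144 = 81, so c = 9.
Foci lie on the vertical axis through the center: (h, k ± c).

(-1, -13) and (-1, 5)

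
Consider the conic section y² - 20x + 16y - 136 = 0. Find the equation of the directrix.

Only y is squared. Complete the square in y: (y + 8)² = 20(x + 10).
Vertex (-10, -8); 4p = 20 so p = 5. Opens right.
Directrix is the vertical line x = h − p = -10 − (5) = -15.

x = -15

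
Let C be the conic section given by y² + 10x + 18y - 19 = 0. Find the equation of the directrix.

Only y is squared. Complete the square in y: (y + 9)² = -10(x - 10).
Vertex (10, -9); 4p = -10 so p = -5/2. Opens left.
Directrix is the vertical line x = h − p = 10 − (-5/2) = 25/2.

x = 25/2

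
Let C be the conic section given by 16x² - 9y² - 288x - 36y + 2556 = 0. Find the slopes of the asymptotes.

4/3 and -4/3

Group: 16(x² - 18x) -9(y² + 4y) = -2556
Complete the square: 16(x - 9)² -9(y + 2)² = -2556 + 1296 - 36 = -1296
Divide through by -1296 to get (y + 2)²/144 - (x - 9)²/81 = 1.
Hyperbola, center (9, -2), transverse axis vertical; a² = 144, b² = 81.
For a vertical hyperbola the asymptotes have slope ±a/b.
Here that is ±12/9 = ±4/3.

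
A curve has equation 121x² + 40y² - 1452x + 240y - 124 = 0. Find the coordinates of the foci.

(6, -12) and (6, 6)

Group the x- and y-terms: 121(x² - 12x) + 40(y² + 6y) = 124
Complete the square: 121(x - 6)² + 40(y + 3)² = 124 + 4356 + 360 = 4840
Divide through by 4840 to get (x - 6)²/40 + (y + 3)²/121 = 1.
Ellipse, center (6, -3), major axis vertical; a² = 121, b² = 40.
c² = a² - b² = 121 - 40 = 81, so c = 9.
Foci lie on the vertical axis through the center: (h, k ± c).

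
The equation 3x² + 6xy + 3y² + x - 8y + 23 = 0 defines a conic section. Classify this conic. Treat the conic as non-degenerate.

parabola

A = 3, B = 6, C = 3.
Discriminant B² − 4AC = 6² − 4·3·3 = 0.
B² − 4AC = 0 ⇒ parabola.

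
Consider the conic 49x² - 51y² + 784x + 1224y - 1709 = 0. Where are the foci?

Collect terms: 49(x² + 16x) -51(y² - 24y) = 1709
Complete the square in x and y: 49(x + 8)² -51(y - 12)² = 1709 + 3136 - 7344 = -2499
Dividing both sides by -2499: (y - 12)²/49 - (x + 8)²/51 = 1
Hyperbola, center (-8, 12), transverse axis vertical; a² = 49, b² = 51.
c² = a² + b² = 49 + 51 = 100, so c = 10.
Foci lie on the vertical axis through the center: (h, k ± c).

(-8, 2) and (-8, 22)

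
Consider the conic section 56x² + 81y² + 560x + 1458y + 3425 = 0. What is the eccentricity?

e = 5/9

Group: 56(x² + 10x) + 81(y² + 18y) = -3425
Complete the square: 56(x + 5)² + 81(y + 9)² = -3425 + 1400 + 6561 = 4536
Dividing both sides by 4536: (x + 5)²/81 + (y + 9)²/56 = 1
Ellipse, center (-5, -9), major axis horizontal; a² = 81, b² = 56.
c² = a² - b² = 25, so c = 5.
e = c/a = 5/9.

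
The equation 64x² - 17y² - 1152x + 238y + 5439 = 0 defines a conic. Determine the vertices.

Group: 64(x² - 18x) -17(y² - 14y) = -5439
Complete the square in x and y: 64(x - 9)² -17(y - 7)² = -5439 + 5184 - 833 = -1088
Divide through by -1088 to get (y - 7)²/64 - (x - 9)²/17 = 1.
Hyperbola, center (9, 7), transverse axis vertical; a² = 64, b² = 17.
a = 8. Vertices at (h, k ± a).

(9, -1) and (9, 15)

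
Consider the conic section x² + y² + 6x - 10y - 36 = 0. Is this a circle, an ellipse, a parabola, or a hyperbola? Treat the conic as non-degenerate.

No xy term. Coefficients of x² and y² are A = 1, C = 1.
A = C (same sign) ⇒ circle.

circle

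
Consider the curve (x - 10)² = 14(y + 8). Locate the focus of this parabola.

Vertex (10, -8); 4p = 14 so p = 7/2. Opens up.
Focus is p units from the vertex along the axis: (h, k + p).

(10, -9/2)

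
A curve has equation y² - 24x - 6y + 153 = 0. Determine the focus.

Only y is squared. Complete the square in y: (y - 3)² = 24(x - 6).
Vertex (6, 3); 4p = 24 so p = 6. Opens right.
Focus is p units from the vertex along the axis: (h + p, k).

(12, 3)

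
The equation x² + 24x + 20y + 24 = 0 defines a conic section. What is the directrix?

y = 11

Only x is squared. Complete the square in x: (x + 12)² = -20(y - 6).
Vertex (-12, 6); 4p = -20 so p = -5. Opens down.
Directrix is the horizontal line y = k − p = 6 − (-5) = 11.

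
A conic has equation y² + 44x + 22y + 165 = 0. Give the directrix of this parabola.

Only y is squared. Complete the square in y: (y + 11)² = -44(x + 1).
Vertex (-1, -11); 4p = -44 so p = -11. Opens left.
Directrix is the vertical line x = h − p = -1 − (-11) = 10.

x = 10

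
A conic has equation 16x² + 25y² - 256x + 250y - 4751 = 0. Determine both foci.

Rearranging, 16(x² - 16x) + 25(y² + 10y) = 4751.
Complete the square: 16(x - 8)² + 25(y + 5)² = 4751 + 1024 + 625 = 6400
Divide through by 6400 to get (x - 8)²/400 + (y + 5)²/256 = 1.
Ellipse, center (8, -5), major axis horizontal; a² = 400, b² = 256.
c² = a² - b² = 400 - 256 = 144, so c = 12.
Foci lie on the horizontal axis through the center: (h ± c, k).

(-4, -5) and (20, -5)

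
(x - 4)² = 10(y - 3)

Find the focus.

(4, 11/2)

Vertex (4, 3); 4p = 10 so p = 5/2. Opens up.
Focus is p units from the vertex along the axis: (h, k + p).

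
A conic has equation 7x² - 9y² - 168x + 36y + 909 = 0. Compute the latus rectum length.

14/3

Group: 7(x² - 24x) -9(y² - 4y) = -909
7(x - 12)² -9(y - 2)² = -909 + 1008 - 36 = 63
Divide by 63: (x - 12)²/9 - (y - 2)²/7 = 1
Hyperbola, center (12, 2), transverse axis horizontal; a² = 9, b² = 7.
Latus rectum length = 2b²/a = 2·7/3 = 14/3.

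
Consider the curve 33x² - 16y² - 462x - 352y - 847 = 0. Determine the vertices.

33(x² - 14x) -16(y² + 22y) = 847
Completing the square gives 33(x - 7)² -16(y + 11)² = 847 + 1617 - 1936 = 528.
Divide through by 528 to get (x - 7)²/16 - (y + 11)²/33 = 1.
Hyperbola, center (7, -11), transverse axis horizontal; a² = 16, b² = 33.
a = 4. Vertices at (h ± a, k).

(3, -11) and (11, -11)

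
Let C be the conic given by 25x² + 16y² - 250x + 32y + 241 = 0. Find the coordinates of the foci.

(5, -4) and (5, 2)

25(x² - 10x) + 16(y² + 2y) = -241
Complete the square in x and y: 25(x - 5)² + 16(y + 1)² = -241 + 625 + 16 = 400
Divide through by 400 to get (x - 5)²/16 + (y + 1)²/25 = 1.
Ellipse, center (5, -1), major axis vertical; a² = 25, b² = 16.
c² = a² - b² = 25 - 16 = 9, so c = 3.
Foci lie on the vertical axis through the center: (h, k ± c).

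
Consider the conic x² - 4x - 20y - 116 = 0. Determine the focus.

Only x is squared. Complete the square in x: (x - 2)² = 20(y + 6).
Vertex (2, -6); 4p = 20 so p = 5. Opens up.
Focus is p units from the vertex along the axis: (h, k + p).

(2, -1)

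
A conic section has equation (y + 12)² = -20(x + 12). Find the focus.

(-17, -12)

Vertex (-12, -12); 4p = -20 so p = -5. Opens left.
Focus is p units from the vertex along the axis: (h + p, k).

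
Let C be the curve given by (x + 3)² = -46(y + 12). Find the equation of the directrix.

y = -1/2

Vertex (-3, -12); 4p = -46 so p = -23/2. Opens down.
Directrix is the horizontal line y = k − p = -12 − (-23/2) = -1/2.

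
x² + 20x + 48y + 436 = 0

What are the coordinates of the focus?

(-10, -19)

Only x is squared. Complete the square in x: (x + 10)² = -48(y + 7).
Vertex (-10, -7); 4p = -48 so p = -12. Opens down.
Focus is p units from the vertex along the axis: (h, k + p).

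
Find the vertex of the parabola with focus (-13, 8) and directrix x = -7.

(-10, 8)

The vertex is the midpoint between the focus and the directrix along the axis of symmetry.
Axis is horizontal (directrix is vertical). Vertex x-coordinate = (-13 + (-7))/2 = -10; y-coordinate = 8.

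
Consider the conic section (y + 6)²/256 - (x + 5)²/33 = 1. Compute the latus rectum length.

Center (-5, -6). The positive term is the y-term, so the transverse axis is vertical; a² = 256, b² = 33.
Latus rectum length = 2b²/a = 2·33/16 = 33/8.

33/8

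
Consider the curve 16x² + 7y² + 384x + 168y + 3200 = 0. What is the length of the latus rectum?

7/2

16(x² + 24x) + 7(y² + 24y) = -3200
Complete the square in x and y: 16(x + 12)² + 7(y + 12)² = -3200 + 2304 + 1008 = 112
Divide through by 112 to get (x + 12)²/7 + (y + 12)²/16 = 1.
Ellipse, center (-12, -12), major axis vertical; a² = 16, b² = 7.
Latus rectum length = 2b²/a = 2·7/4 = 7/2.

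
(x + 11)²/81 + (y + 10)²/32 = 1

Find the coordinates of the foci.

(-18, -10) and (-4, -10)

Center (-11, -10). The larger denominator 81 sits under the x-term, so the major axis is horizontal; a² = 81, b² = 32.
c² = a² - b² = 81 - 32 = 49, so c = 7.
Foci lie on the horizontal axis through the center: (h ± c, k).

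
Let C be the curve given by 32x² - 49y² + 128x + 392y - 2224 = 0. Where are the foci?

(-11, 4) and (7, 4)

Group: 32(x² + 4x) -49(y² - 8y) = 2224
Complete the square: 32(x + 2)² -49(y - 4)² = 2224 + 128 - 784 = 1568
Divide by 1568: (x + 2)²/49 - (y - 4)²/32 = 1
Hyperbola, center (-2, 4), transverse axis horizontal; a² = 49, b² = 32.
c² = a² + b² = 49 + 32 = 81, so c = 9.
Foci lie on the horizontal axis through the center: (h ± c, k).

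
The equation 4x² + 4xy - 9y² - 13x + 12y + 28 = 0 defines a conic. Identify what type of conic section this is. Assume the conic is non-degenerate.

A = 4, B = 4, C = -9.
Discriminant B² − 4AC = 4² − 4·4·(-9) = 160.
B² − 4AC > 0 ⇒ hyperbola.

hyperbola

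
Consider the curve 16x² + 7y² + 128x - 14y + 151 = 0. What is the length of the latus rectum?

7/2

Group: 16(x² + 8x) + 7(y² - 2y) = -151
16(x + 4)² + 7(y - 1)² = -151 + 256 + 7 = 112
Divide by 112: (x + 4)²/7 + (y - 1)²/16 = 1
Ellipse, center (-4, 1), major axis vertical; a² = 16, b² = 7.
Latus rectum length = 2b²/a = 2·7/4 = 7/2.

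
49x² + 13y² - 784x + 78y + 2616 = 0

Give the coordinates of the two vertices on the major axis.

Rearranging, 49(x² - 16x) + 13(y² + 6y) = -2616.
49(x - 8)² + 13(y + 3)² = -2616 + 3136 + 117 = 637
Divide by 637: (x - 8)²/13 + (y + 3)²/49 = 1
Ellipse, center (8, -3), major axis vertical; a² = 49, b² = 13.
a = 7. Vertices at (h, k ± a).

(8, -10) and (8, 4)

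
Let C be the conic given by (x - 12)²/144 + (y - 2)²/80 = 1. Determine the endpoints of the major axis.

(0, 2) and (24, 2)

Center (12, 2). The larger denominator 144 sits under the x-term, so the major axis is horizontal; a² = 144, b² = 80.
a = 12. Vertices at (h ± a, k).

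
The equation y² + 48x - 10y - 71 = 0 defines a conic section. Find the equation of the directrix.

Only y is squared. Complete the square in y: (y - 5)² = -48(x - 2).
Vertex (2, 5); 4p = -48 so p = -12. Opens left.
Directrix is the vertical line x = h − p = 2 − (-12) = 14.

x = 14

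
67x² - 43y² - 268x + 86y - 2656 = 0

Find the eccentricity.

e = √4730/43

67(x² - 4x) -43(y² - 2y) = 2656
67(x - 2)² -43(y - 1)² = 2656 + 268 - 43 = 2881
Dividing both sides by 2881: (x - 2)²/43 - (y - 1)²/67 = 1
Hyperbola, center (2, 1), transverse axis horizontal; a² = 43, b² = 67.
c² = a² + b² = 110, so c = √110.
e = c/a = √110/√43 = √4730/43.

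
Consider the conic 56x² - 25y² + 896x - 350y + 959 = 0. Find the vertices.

56(x² + 16x) -25(y² + 14y) = -959
Complete the square in x and y: 56(x + 8)² -25(y + 7)² = -959 + 3584 - 1225 = 1400
Divide by 1400: (x + 8)²/25 - (y + 7)²/56 = 1
Hyperbola, center (-8, -7), transverse axis horizontal; a² = 25, b² = 56.
a = 5. Vertices at (h ± a, k).

(-13, -7) and (-3, -7)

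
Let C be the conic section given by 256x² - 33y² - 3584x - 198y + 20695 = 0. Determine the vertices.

Collect terms: 256(x² - 14x) -33(y² + 6y) = -20695
Complete the square in x and y: 256(x - 7)² -33(y + 3)² = -20695 + 12544 - 297 = -8448
Divide by -8448: (y + 3)²/256 - (x - 7)²/33 = 1
Hyperbola, center (7, -3), transverse axis vertical; a² = 256, b² = 33.
a = 16. Vertices at (h, k ± a).

(7, -19) and (7, 13)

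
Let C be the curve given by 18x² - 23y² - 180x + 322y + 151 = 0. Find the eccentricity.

e = √82/6

Group: 18(x² - 10x) -23(y² - 14y) = -151
Complete the square in x and y: 18(x - 5)² -23(y - 7)² = -151 + 450 - 1127 = -828
Divide through by -828 to get (y - 7)²/36 - (x - 5)²/46 = 1.
Hyperbola, center (5, 7), transverse axis vertical; a² = 36, b² = 46.
c² = a² + b² = 82, so c = √82.
e = c/a = √82/6.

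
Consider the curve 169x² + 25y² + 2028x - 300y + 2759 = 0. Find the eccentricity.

Group: 169(x² + 12x) + 25(y² - 12y) = -2759
Completing the square gives 169(x + 6)² + 25(y - 6)² = -2759 + 6084 + 900 = 4225.
Dividing both sides by 4225: (x + 6)²/25 + (y - 6)²/169 = 1
Ellipse, center (-6, 6), major axis vertical; a² = 169, b² = 25.
c² = a² - b² = 144, so c = 12.
e = c/a = 12/13.

e = 12/13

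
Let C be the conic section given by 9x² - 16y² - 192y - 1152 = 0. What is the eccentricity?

e = 5/4

Group: 9x² -16(y² + 12y) = 1152
Completing the square gives 9x² -16(y + 6)² = 1152 + 0 - 576 = 576.
Dividing both sides by 576: x²/64 - (y + 6)²/36 = 1
Hyperbola, center (0, -6), transverse axis horizontal; a² = 64, b² = 36.
c² = a² + b² = 100, so c = 10.
e = c/a = 10/8 = 5/4.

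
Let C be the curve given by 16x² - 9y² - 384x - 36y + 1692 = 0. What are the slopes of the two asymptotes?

4/3 and -4/3

Group: 16(x² - 24x) -9(y² + 4y) = -1692
Completing the square gives 16(x - 12)² -9(y + 2)² = -1692 + 2304 - 36 = 576.
Divide by 576: (x - 12)²/36 - (y + 2)²/64 = 1
Hyperbola, center (12, -2), transverse axis horizontal; a² = 36, b² = 64.
For a horizontal hyperbola the asymptotes have slope ±b/a.
Here that is ±8/6 = ±4/3.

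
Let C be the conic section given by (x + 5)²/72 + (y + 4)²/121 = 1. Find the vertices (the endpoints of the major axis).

Center (-5, -4). The larger denominator 121 sits under the y-term, so the major axis is vertical; a² = 121, b² = 72.
a = 11. Vertices at (h, k ± a).

(-5, -15) and (-5, 7)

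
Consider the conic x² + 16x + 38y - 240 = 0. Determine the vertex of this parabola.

(-8, 8)

Only x is squared. Complete the square in x: (x + 8)² = -38(y - 8).
Vertex (-8, 8); 4p = -38 so p = -19/2. Opens down.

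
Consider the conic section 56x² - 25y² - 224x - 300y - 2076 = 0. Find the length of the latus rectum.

56(x² - 4x) -25(y² + 12y) = 2076
Completing the square gives 56(x - 2)² -25(y + 6)² = 2076 + 224 - 900 = 1400.
Dividing both sides by 1400: (x - 2)²/25 - (y + 6)²/56 = 1
Hyperbola, center (2, -6), transverse axis horizontal; a² = 25, b² = 56.
Latus rectum length = 2b²/a = 2·56/5 = 112/5.

112/5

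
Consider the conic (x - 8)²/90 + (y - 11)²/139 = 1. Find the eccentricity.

e = 7√139/139

Center (8, 11). The larger denominator 139 sits under the y-term, so the major axis is vertical; a² = 139, b² = 90.
c² = a² - b² = 49, so c = 7.
e = c/a = 7/√139 = 7√139/139.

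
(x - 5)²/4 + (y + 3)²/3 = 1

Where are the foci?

Center (5, -3). The larger denominator 4 sits under the x-term, so the major axis is horizontal; a² = 4, b² = 3.
c² = a² - b² = 4 - 3 = 1, so c = 1.
Foci lie on the horizontal axis through the center: (h ± c, k).

(4, -3) and (6, -3)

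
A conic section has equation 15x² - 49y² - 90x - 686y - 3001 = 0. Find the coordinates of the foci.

(-5, -7) and (11, -7)

Collect terms: 15(x² - 6x) -49(y² + 14y) = 3001
Complete the square in x and y: 15(x - 3)² -49(y + 7)² = 3001 + 135 - 2401 = 735
Divide through by 735 to get (x - 3)²/49 - (y + 7)²/15 = 1.
Hyperbola, center (3, -7), transverse axis horizontal; a² = 49, b² = 15.
c² = a² + b² = 49 + 15 = 64, so c = 8.
Foci lie on the horizontal axis through the center: (h ± c, k).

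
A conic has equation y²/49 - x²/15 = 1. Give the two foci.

Center (0, 0). The positive term is the y-term, so the transverse axis is vertical; a² = 49, b² = 15.
c² = a² + b² = 49 + 15 = 64, so c = 8.
Foci lie on the vertical axis through the center: (h, k ± c).

(0, -8) and (0, 8)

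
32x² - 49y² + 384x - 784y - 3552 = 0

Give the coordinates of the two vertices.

32(x² + 12x) -49(y² + 16y) = 3552
Complete the square: 32(x + 6)² -49(y + 8)² = 3552 + 1152 - 3136 = 1568
Divide through by 1568 to get (x + 6)²/49 - (y + 8)²/32 = 1.
Hyperbola, center (-6, -8), transverse axis horizontal; a² = 49, b² = 32.
a = 7. Vertices at (h ± a, k).

(-13, -8) and (1, -8)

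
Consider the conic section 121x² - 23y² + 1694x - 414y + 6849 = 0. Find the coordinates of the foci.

Group: 121(x² + 14x) -23(y² + 18y) = -6849
121(x + 7)² -23(y + 9)² = -6849 + 5929 - 1863 = -2783
Divide by -2783: (y + 9)²/121 - (x + 7)²/23 = 1
Hyperbola, center (-7, -9), transverse axis vertical; a² = 121, b² = 23.
c² = a² + b² = 121 + 23 = 144, so c = 12.
Foci lie on the vertical axis through the center: (h, k ± c).

(-7, -21) and (-7, 3)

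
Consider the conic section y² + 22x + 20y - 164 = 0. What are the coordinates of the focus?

(13/2, -10)

Only y is squared. Complete the square in y: (y + 10)² = -22(x - 12).
Vertex (12, -10); 4p = -22 so p = -11/2. Opens left.
Focus is p units from the vertex along the axis: (h + p, k).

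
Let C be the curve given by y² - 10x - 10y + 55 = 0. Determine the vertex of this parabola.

(3, 5)

Only y is squared. Complete the square in y: (y - 5)² = 10(x - 3).
Vertex (3, 5); 4p = 10 so p = 5/2. Opens right.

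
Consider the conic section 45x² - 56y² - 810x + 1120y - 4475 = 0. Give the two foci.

(9 - √101, 10) and (9 + √101, 10)

Group the x- and y-terms: 45(x² - 18x) -56(y² - 20y) = 4475
Completing the square gives 45(x - 9)² -56(y - 10)² = 4475 + 3645 - 5600 = 2520.
Divide by 2520: (x - 9)²/56 - (y - 10)²/45 = 1
Hyperbola, center (9, 10), transverse axis horizontal; a² = 56, b² = 45.
c² = a² + b² = 56 + 45 = 101, so c = √101.
Foci lie on the horizontal axis through the center: (h ± c, k).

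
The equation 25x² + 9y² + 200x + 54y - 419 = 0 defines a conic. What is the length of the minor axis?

Group the x- and y-terms: 25(x² + 8x) + 9(y² + 6y) = 419
Complete the square in x and y: 25(x + 4)² + 9(y + 3)² = 419 + 400 + 81 = 900
Divide by 900: (x + 4)²/36 + (y + 3)²/100 = 1
Ellipse, center (-4, -3), major axis vertical; a² = 100, b² = 36.
b² = 36 so b = 6; the minor axis has length 2b = 12.

12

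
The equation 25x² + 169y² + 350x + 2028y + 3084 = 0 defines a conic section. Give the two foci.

Group the x- and y-terms: 25(x² + 14x) + 169(y² + 12y) = -3084
25(x + 7)² + 169(y + 6)² = -3084 + 1225 + 6084 = 4225
Divide by 4225: (x + 7)²/169 + (y + 6)²/25 = 1
Ellipse, center (-7, -6), major axis horizontal; a² = 169, b² = 25.
c² = a² - b² = 169 - 25 = 144, so c = 12.
Foci lie on the horizontal axis through the center: (h ± c, k).

(-19, -6) and (5, -6)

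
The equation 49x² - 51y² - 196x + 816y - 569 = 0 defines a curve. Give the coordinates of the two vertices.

49(x² - 4x) -51(y² - 16y) = 569
Completing the square gives 49(x - 2)² -51(y - 8)² = 569 + 196 - 3264 = -2499.
Divide by -2499: (y - 8)²/49 - (x - 2)²/51 = 1
Hyperbola, center (2, 8), transverse axis vertical; a² = 49, b² = 51.
a = 7. Vertices at (h, k ± a).

(2, 1) and (2, 15)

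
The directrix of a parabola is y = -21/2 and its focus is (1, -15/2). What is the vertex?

(1, -9)

The vertex is the midpoint between the focus and the directrix along the axis of symmetry.
Axis is vertical (directrix is horizontal). Vertex y-coordinate = (-15/2 + (-21/2))/2 = -9; x-coordinate = 1.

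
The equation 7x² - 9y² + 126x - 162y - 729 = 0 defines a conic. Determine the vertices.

Rearranging, 7(x² + 18x) -9(y² + 18y) = 729.
7(x + 9)² -9(y + 9)² = 729 + 567 - 729 = 567
Divide by 567: (x + 9)²/81 - (y + 9)²/63 = 1
Hyperbola, center (-9, -9), transverse axis horizontal; a² = 81, b² = 63.
a = 9. Vertices at (h ± a, k).

(-18, -9) and (0, -9)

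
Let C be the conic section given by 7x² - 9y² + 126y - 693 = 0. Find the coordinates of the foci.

7x² -9(y² - 14y) = 693
Completing the square gives 7x² -9(y - 7)² = 693 + 0 - 441 = 252.
Dividing both sides by 252: x²/36 - (y - 7)²/28 = 1
Hyperbola, center (0, 7), transverse axis horizontal; a² = 36, b² = 28.
c² = a² + b² = 36 + 28 = 64, so c = 8.
Foci lie on the horizontal axis through the center: (h ± c, k).

(-8, 7) and (8, 7)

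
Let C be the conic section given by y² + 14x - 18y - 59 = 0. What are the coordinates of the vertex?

Only y is squared. Complete the square in y: (y - 9)² = -14(x - 10).
Vertex (10, 9); 4p = -14 so p = -7/2. Opens left.

(10, 9)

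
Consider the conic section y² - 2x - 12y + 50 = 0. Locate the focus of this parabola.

Only y is squared. Complete the square in y: (y - 6)² = 2(x - 7).
Vertex (7, 6); 4p = 2 so p = 1/2. Opens right.
Focus is p units from the vertex along the axis: (h + p, k).

(15/2, 6)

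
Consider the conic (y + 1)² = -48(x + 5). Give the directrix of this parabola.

Vertex (-5, -1); 4p = -48 so p = -12. Opens left.
Directrix is the vertical line x = h − p = -5 − (-12) = 7.

x = 7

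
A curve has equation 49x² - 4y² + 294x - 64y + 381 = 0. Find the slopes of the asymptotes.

Collect terms: 49(x² + 6x) -4(y² + 16y) = -381
Complete the square in x and y: 49(x + 3)² -4(y + 8)² = -381 + 441 - 256 = -196
Dividing both sides by -196: (y + 8)²/49 - (x + 3)²/4 = 1
Hyperbola, center (-3, -8), transverse axis vertical; a² = 49, b² = 4.
For a vertical hyperbola the asymptotes have slope ±a/b.
Here that is ±7/2.

7/2 and -7/2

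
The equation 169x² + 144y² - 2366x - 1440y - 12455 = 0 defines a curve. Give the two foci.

(7, 0) and (7, 10)

Group: 169(x² - 14x) + 144(y² - 10y) = 12455
Completing the square gives 169(x - 7)² + 144(y - 5)² = 12455 + 8281 + 3600 = 24336.
Dividing both sides by 24336: (x - 7)²/144 + (y - 5)²/169 = 1
Ellipse, center (7, 5), major axis vertical; a² = 169, b² = 144.
c² = a² - b² = 169 - 144 = 25, so c = 5.
Foci lie on the vertical axis through the center: (h, k ± c).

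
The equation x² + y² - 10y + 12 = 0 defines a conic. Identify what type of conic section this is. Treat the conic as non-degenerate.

No xy term. Coefficients of x² and y² are A = 1, C = 1.
A = C (same sign) ⇒ circle.

circle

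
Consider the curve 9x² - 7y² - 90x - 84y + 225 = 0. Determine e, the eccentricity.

Collect terms: 9(x² - 10x) -7(y² + 12y) = -225
9(x - 5)² -7(y + 6)² = -225 + 225 - 252 = -252
Divide by -252: (y + 6)²/36 - (x - 5)²/28 = 1
Hyperbola, center (5, -6), transverse axis vertical; a² = 36, b² = 28.
c² = a² + b² = 64, so c = 8.
e = c/a = 8/6 = 4/3.

e = 4/3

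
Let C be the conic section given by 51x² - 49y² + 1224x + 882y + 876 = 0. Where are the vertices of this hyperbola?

(-19, 9) and (-5, 9)

Rearranging, 51(x² + 24x) -49(y² - 18y) = -876.
51(x + 12)² -49(y - 9)² = -876 + 7344 - 3969 = 2499
Divide by 2499: (x + 12)²/49 - (y - 9)²/51 = 1
Hyperbola, center (-12, 9), transverse axis horizontal; a² = 49, b² = 51.
a = 7. Vertices at (h ± a, k).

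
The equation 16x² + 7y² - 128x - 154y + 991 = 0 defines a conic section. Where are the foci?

Group: 16(x² - 8x) + 7(y² - 22y) = -991
16(x - 4)² + 7(y - 11)² = -991 + 256 + 847 = 112
Divide through by 112 to get (x - 4)²/7 + (y - 11)²/16 = 1.
Ellipse, center (4, 11), major axis vertical; a² = 16, b² = 7.
c² = a² - b² = 16 - 7 = 9, so c = 3.
Foci lie on the vertical axis through the center: (h, k ± c).

(4, 8) and (4, 14)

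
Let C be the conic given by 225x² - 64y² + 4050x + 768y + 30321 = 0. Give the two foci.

(-9, -11) and (-9, 23)

Collect terms: 225(x² + 18x) -64(y² - 12y) = -30321
Complete the square in x and y: 225(x + 9)² -64(y - 6)² = -30321 + 18225 - 2304 = -14400
Dividing both sides by -14400: (y - 6)²/225 - (x + 9)²/64 = 1
Hyperbola, center (-9, 6), transverse axis vertical; a² = 225, b² = 64.
c² = a² + b² = 225 + 64 = 289, so c = 17.
Foci lie on the vertical axis through the center: (h, k ± c).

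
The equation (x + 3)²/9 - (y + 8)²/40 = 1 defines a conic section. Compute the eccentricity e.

Center (-3, -8). The positive term is the x-term, so the transverse axis is horizontal; a² = 9, b² = 40.
c² = a² + b² = 49, so c = 7.
e = c/a = 7/3.

e = 7/3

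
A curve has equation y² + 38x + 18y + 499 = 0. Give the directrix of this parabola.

x = -3/2

Only y is squared. Complete the square in y: (y + 9)² = -38(x + 11).
Vertex (-11, -9); 4p = -38 so p = -19/2. Opens left.
Directrix is the vertical line x = h − p = -11 − (-19/2) = -3/2.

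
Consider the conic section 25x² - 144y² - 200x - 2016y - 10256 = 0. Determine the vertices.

(-8, -7) and (16, -7)

25(x² - 8x) -144(y² + 14y) = 10256
25(x - 4)² -144(y + 7)² = 10256 + 400 - 7056 = 3600
Divide by 3600: (x - 4)²/144 - (y + 7)²/25 = 1
Hyperbola, center (4, -7), transverse axis horizontal; a² = 144, b² = 25.
a = 12. Vertices at (h ± a, k).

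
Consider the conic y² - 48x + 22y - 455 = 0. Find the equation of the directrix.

x = -24

Only y is squared. Complete the square in y: (y + 11)² = 48(x + 12).
Vertex (-12, -11); 4p = 48 so p = 12. Opens right.
Directrix is the vertical line x = h − p = -12 − (12) = -24.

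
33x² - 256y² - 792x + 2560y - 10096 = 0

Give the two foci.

Collect terms: 33(x² - 24x) -256(y² - 10y) = 10096
Complete the square in x and y: 33(x - 12)² -256(y - 5)² = 10096 + 4752 - 6400 = 8448
Divide by 8448: (x - 12)²/256 - (y - 5)²/33 = 1
Hyperbola, center (12, 5), transverse axis horizontal; a² = 256, b² = 33.
c² = a² + b² = 256 + 33 = 289, so c = 17.
Foci lie on the horizontal axis through the center: (h ± c, k).

(-5, 5) and (29, 5)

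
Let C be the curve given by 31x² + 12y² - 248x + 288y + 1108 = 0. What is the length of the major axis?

31(x² - 8x) + 12(y² + 24y) = -1108
Completing the square gives 31(x - 4)² + 12(y + 12)² = -1108 + 496 + 1728 = 1116.
Divide by 1116: (x - 4)²/36 + (y + 12)²/93 = 1
Ellipse, center (4, -12), major axis vertical; a² = 93, b² = 36.
a² = 93 so a = √93; the major axis has length 2a = 2√93.

2√93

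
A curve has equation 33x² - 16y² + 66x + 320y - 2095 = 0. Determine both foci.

(-8, 10) and (6, 10)

Group: 33(x² + 2x) -16(y² - 20y) = 2095
Complete the square in x and y: 33(x + 1)² -16(y - 10)² = 2095 + 33 - 1600 = 528
Divide by 528: (x + 1)²/16 - (y - 10)²/33 = 1
Hyperbola, center (-1, 10), transverse axis horizontal; a² = 16, b² = 33.
c² = a² + b² = 16 + 33 = 49, so c = 7.
Foci lie on the horizontal axis through the center: (h ± c, k).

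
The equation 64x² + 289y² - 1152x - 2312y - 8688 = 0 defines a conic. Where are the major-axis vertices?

(-8, 4) and (26, 4)

Rearranging, 64(x² - 18x) + 289(y² - 8y) = 8688.
64(x - 9)² + 289(y - 4)² = 8688 + 5184 + 4624 = 18496
Divide through by 18496 to get (x - 9)²/289 + (y - 4)²/64 = 1.
Ellipse, center (9, 4), major axis horizontal; a² = 289, b² = 64.
a = 17. Vertices at (h ± a, k).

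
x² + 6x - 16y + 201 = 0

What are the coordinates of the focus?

Only x is squared. Complete the square in x: (x + 3)² = 16(y - 12).
Vertex (-3, 12); 4p = 16 so p = 4. Opens up.
Focus is p units from the vertex along the axis: (h, k + p).

(-3, 16)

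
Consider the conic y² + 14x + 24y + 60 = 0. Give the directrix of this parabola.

Only y is squared. Complete the square in y: (y + 12)² = -14(x - 6).
Vertex (6, -12); 4p = -14 so p = -7/2. Opens left.
Directrix is the vertical line x = h − p = 6 − (-7/2) = 19/2.

x = 19/2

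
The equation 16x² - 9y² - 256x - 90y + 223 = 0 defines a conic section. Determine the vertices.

(2, -5) and (14, -5)

Collect terms: 16(x² - 16x) -9(y² + 10y) = -223
16(x - 8)² -9(y + 5)² = -223 + 1024 - 225 = 576
Divide by 576: (x - 8)²/36 - (y + 5)²/64 = 1
Hyperbola, center (8, -5), transverse axis horizontal; a² = 36, b² = 64.
a = 6. Vertices at (h ± a, k).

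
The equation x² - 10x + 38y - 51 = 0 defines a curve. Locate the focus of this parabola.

(5, -15/2)

Only x is squared. Complete the square in x: (x - 5)² = -38(y - 2).
Vertex (5, 2); 4p = -38 so p = -19/2. Opens down.
Focus is p units from the vertex along the axis: (h, k + p).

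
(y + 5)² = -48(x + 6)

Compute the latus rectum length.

Vertex (-6, -5); 4p = -48 so p = -12. Opens left.
Latus rectum length = |4p| = 48.

48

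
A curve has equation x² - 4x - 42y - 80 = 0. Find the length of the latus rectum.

Only x is squared. Complete the square in x: (x - 2)² = 42(y + 2).
Vertex (2, -2); 4p = 42 so p = 21/2. Opens up.
Latus rectum length = |4p| = 42.

42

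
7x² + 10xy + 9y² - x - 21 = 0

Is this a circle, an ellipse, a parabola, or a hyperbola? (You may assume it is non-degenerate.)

A = 7, B = 10, C = 9.
Discriminant B² − 4AC = 10² − 4·7·9 = -152.
B² − 4AC < 0 ⇒ ellipse.

ellipse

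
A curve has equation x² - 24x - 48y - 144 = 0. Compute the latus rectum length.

Only x is squared. Complete the square in x: (x - 12)² = 48(y + 6).
Vertex (12, -6); 4p = 48 so p = 12. Opens up.
Latus rectum length = |4p| = 48.

48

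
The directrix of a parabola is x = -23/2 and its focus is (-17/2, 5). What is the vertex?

(-10, 5)

The vertex is the midpoint between the focus and the directrix along the axis of symmetry.
Axis is horizontal (directrix is vertical). Vertex x-coordinate = (-17/2 + (-23/2))/2 = -10; y-coordinate = 5.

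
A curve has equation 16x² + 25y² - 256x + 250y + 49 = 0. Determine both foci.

Group: 16(x² - 16x) + 25(y² + 10y) = -49
16(x - 8)² + 25(y + 5)² = -49 + 1024 + 625 = 1600
Divide by 1600: (x - 8)²/100 + (y + 5)²/64 = 1
Ellipse, center (8, -5), major axis horizontal; a² = 100, b² = 64.
c² = a² - b² = 100 - 64 = 36, so c = 6.
Foci lie on the horizontal axis through the center: (h ± c, k).

(2, -5) and (14, -5)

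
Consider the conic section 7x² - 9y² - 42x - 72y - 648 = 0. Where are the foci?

(-9, -4) and (15, -4)

Collect terms: 7(x² - 6x) -9(y² + 8y) = 648
Complete the square: 7(x - 3)² -9(y + 4)² = 648 + 63 - 144 = 567
Divide through by 567 to get (x - 3)²/81 - (y + 4)²/63 = 1.
Hyperbola, center (3, -4), transverse axis horizontal; a² = 81, b² = 63.
c² = a² + b² = 81 + 63 = 144, so c = 12.
Foci lie on the horizontal axis through the center: (h ± c, k).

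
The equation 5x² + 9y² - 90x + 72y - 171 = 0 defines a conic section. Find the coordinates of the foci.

Group the x- and y-terms: 5(x² - 18x) + 9(y² + 8y) = 171
5(x - 9)² + 9(y + 4)² = 171 + 405 + 144 = 720
Divide through by 720 to get (x - 9)²/144 + (y + 4)²/80 = 1.
Ellipse, center (9, -4), major axis horizontal; a² = 144, b² = 80.
c² = a² - b² = 144 - 80 = 64, so c = 8.
Foci lie on the horizontal axis through the center: (h ± c, k).

(1, -4) and (17, -4)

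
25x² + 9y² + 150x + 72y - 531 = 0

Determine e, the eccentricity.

Collect terms: 25(x² + 6x) + 9(y² + 8y) = 531
25(x + 3)² + 9(y + 4)² = 531 + 225 + 144 = 900
Dividing both sides by 900: (x + 3)²/36 + (y + 4)²/100 = 1
Ellipse, center (-3, -4), major axis vertical; a² = 100, b² = 36.
c² = a² - b² = 64, so c = 8.
e = c/a = 8/10 = 4/5.

e = 4/5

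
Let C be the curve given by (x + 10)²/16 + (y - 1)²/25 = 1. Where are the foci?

Center (-10, 1). The larger denominator 25 sits under the y-term, so the major axis is vertical; a² = 25, b² = 16.
c² = a² - b² = 25 - 16 = 9, so c = 3.
Foci lie on the vertical axis through the center: (h, k ± c).

(-10, -2) and (-10, 4)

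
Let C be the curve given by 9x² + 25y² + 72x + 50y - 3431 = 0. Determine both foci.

(-20, -1) and (12, -1)

Group the x- and y-terms: 9(x² + 8x) + 25(y² + 2y) = 3431
9(x + 4)² + 25(y + 1)² = 3431 + 144 + 25 = 3600
Dividing both sides by 3600: (x + 4)²/400 + (y + 1)²/144 = 1
Ellipse, center (-4, -1), major axis horizontal; a² = 400, b² = 144.
c² = a² - b² = 400 - 144 = 256, so c = 16.
Foci lie on the horizontal axis through the center: (h ± c, k).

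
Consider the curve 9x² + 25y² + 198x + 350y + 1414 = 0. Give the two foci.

Group the x- and y-terms: 9(x² + 22x) + 25(y² + 14y) = -1414
9(x + 11)² + 25(y + 7)² = -1414 + 1089 + 1225 = 900
Dividing both sides by 900: (x + 11)²/100 + (y + 7)²/36 = 1
Ellipse, center (-11, -7), major axis horizontal; a² = 100, b² = 36.
c² = a² - b² = 100 - 36 = 64, so c = 8.
Foci lie on the horizontal axis through the center: (h ± c, k).

(-19, -7) and (-3, -7)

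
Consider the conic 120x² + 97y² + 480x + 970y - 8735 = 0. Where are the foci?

120(x² + 4x) + 97(y² + 10y) = 8735
Completing the square gives 120(x + 2)² + 97(y + 5)² = 8735 + 480 + 2425 = 11640.
Divide through by 11640 to get (x + 2)²/97 + (y + 5)²/120 = 1.
Ellipse, center (-2, -5), major axis vertical; a² = 120, b² = 97.
c² = a² - b² = 120 - 97 = 23, so c = √23.
Foci lie on the vertical axis through the center: (h, k ± c).

(-2, -5 - √23) and (-2, -5 + √23)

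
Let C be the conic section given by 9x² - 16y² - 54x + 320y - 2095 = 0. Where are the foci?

(-7, 10) and (13, 10)

Rearranging, 9(x² - 6x) -16(y² - 20y) = 2095.
Complete the square in x and y: 9(x - 3)² -16(y - 10)² = 2095 + 81 - 1600 = 576
Divide by 576: (x - 3)²/64 - (y - 10)²/36 = 1
Hyperbola, center (3, 10), transverse axis horizontal; a² = 64, b² = 36.
c² = a² + b² = 64 + 36 = 100, so c = 10.
Foci lie on the horizontal axis through the center: (h ± c, k).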